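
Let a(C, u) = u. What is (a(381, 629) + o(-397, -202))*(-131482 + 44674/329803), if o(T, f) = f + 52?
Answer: -20770931305188/329803 ≈ -6.2980e+7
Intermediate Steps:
o(T, f) = 52 + f
(a(381, 629) + o(-397, -202))*(-131482 + 44674/329803) = (629 + (52 - 202))*(-131482 + 44674/329803) = (629 - 150)*(-131482 + 44674*(1/329803)) = 479*(-131482 + 44674/329803) = 479*(-43363113372/329803) = -20770931305188/329803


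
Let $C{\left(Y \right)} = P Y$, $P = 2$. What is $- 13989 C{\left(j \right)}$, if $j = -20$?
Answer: $559560$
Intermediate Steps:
$C{\left(Y \right)} = 2 Y$
$- 13989 C{\left(j \right)} = - 13989 \cdot 2 \left(-20\right) = \left(-13989\right) \left(-40\right) = 559560$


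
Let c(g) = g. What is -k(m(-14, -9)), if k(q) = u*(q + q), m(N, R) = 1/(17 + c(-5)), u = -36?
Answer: 6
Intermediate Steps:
m(N, R) = 1/12 (m(N, R) = 1/(17 - 5) = 1/12)
k(q) = -72*q (k(q) = -36*(q + q) = -72*q)
-k(m(-14, -9)) = -(-72)/12 = -1*(-6) = 6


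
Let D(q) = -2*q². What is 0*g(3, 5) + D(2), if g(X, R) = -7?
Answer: -8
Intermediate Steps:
0*g(3, 5) + D(2) = 0*(-7) - 2*2² = 0 - 2*4 = 0 - 8 = -8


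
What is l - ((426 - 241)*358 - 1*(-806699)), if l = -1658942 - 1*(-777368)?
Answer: -1754503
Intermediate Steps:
l = -881574 (l = -1658942 + 777368 = -881574)
l - ((426 - 241)*358 - 1*(-806699)) = -881574 - ((426 - 241)*358 - 1*(-806699)) = -881574 - (185*358 + 806699) = -881574 - (66230 + 806699) = -881574 - 1*872929 = -881574 - 872929 = -1754503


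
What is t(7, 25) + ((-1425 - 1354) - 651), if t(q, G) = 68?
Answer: -3362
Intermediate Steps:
t(7, 25) + ((-1425 - 1354) - 651) = 68 + ((-1425 - 1354) - 651) = 68 + (-2779 - 651) = 68 - 3430 = -3362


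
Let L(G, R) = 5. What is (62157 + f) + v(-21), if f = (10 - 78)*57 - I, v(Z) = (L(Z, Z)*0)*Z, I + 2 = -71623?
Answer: 129906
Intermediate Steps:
I = -71625 (I = -2 - 71623 = -71625)
v(Z) = 0 (v(Z) = (5*0)*Z = 0*Z = 0)
f = 67749 (f = (10 - 78)*57 - 1*(-71625) = -68*57 + 71625 = -3876 + 71625 = 67749)
(62157 + f) + v(-21) = (62157 + 67749) + 0 = 129906 + 0 = 129906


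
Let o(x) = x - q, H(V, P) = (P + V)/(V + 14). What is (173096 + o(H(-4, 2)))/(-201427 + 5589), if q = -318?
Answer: -867069/979190 ≈ -0.88550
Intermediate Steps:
H(V, P) = (P + V)/(14 + V)
o(x) = 318 + x (o(x) = x - 1*(-318) = x + 318 = 318 + x)
(173096 + o(H(-4, 2)))/(-201427 + 5589) = (173096 + (318 + (2 - 4)/(14 - 4)))/(-201427 + 5589) = (173096 + (318 - 2/10))/(-195838) = (173096 + (318 + (⅒)*(-2)))*(-1/195838) = (173096 + (318 - ⅕))*(-1/195838) = (173096 + 1589/5)*(-1/195838) = (867069/5)*(-1/195838) = -867069/979190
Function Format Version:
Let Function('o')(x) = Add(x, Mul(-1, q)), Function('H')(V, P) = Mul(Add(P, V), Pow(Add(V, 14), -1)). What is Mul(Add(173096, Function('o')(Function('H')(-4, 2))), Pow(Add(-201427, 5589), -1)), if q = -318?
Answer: Rational(-867069, 979190) ≈ -0.88550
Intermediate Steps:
Function('H')(V, P) = Mul(Pow(Add(14, V), -1), Add(P, V)) (Function('H')(V, P) = Mul(Add(P, V), Pow(Add(14, V), -1)) = Mul(Pow(Add(14, V), -1), Add(P, V)))
Function('o')(x) = Add(318, x) (Function('o')(x) = Add(x, Mul(-1, -318)) = Add(x, 318) = Add(318, x))
Mul(Add(173096, Function('o')(Function('H')(-4, 2))), Pow(Add(-201427, 5589), -1)) = Mul(Add(173096, Add(318, Mul(Pow(Add(14, -4), -1), Add(2, -4)))), Pow(Add(-201427, 5589), -1)) = Mul(Add(173096, Add(318, Mul(Pow(10, -1), -2))), Pow(-195838, -1)) = Mul(Add(173096, Add(318, Mul(Rational(1, 10), -2))), Rational(-1, 195838)) = Mul(Add(173096, Add(318, Rational(-1, 5))), Rational(-1, 195838)) = Mul(Add(173096, Rational(1589, 5)), Rational(-1, 195838)) = Mul(Rational(867069, 5), Rational(-1, 195838)) = Rational(-867069, 979190)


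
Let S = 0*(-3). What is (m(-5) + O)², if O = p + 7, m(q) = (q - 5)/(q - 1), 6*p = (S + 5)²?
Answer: 5929/36 ≈ 164.69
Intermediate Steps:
S = 0
p = 25/6 (p = (0 + 5)²/6 = (⅙)*5² = (⅙)*25 = 25/6 ≈ 4.1667)
m(q) = (-5 + q)/(-1 + q)
O = 67/6 (O = 25/6 + 7 = 67/6 ≈ 11.167)
(m(-5) + O)² = ((-5 - 5)/(-1 - 5) + 67/6)² = (-10/(-6) + 67/6)² = (-⅙*(-10) + 67/6)² = (5/3 + 67/6)² = (77/6)² = 5929/36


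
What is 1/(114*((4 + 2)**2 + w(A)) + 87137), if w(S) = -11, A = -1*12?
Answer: 1/89987 ≈ 1.1113e-5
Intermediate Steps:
A = -12
1/(114*((4 + 2)**2 + w(A)) + 87137) = 1/(114*((4 + 2)**2 - 11) + 87137) = 1/(114*(6**2 - 11) + 87137) = 1/(114*(36 - 11) + 87137) = 1/(114*25 + 87137) = 1/(2850 + 87137) = 1/89987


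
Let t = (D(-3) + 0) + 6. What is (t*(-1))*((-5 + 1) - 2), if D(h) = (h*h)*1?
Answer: 90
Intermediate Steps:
D(h) = h² (D(h) = h²*1 = h²)
t = 15 (t = ((-3)² + 0) + 6 = (9 + 0) + 6 = 9 + 6 = 15)
(t*(-1))*((-5 + 1) - 2) = (15*(-1))*((-5 + 1) - 2) = -15*(-4 - 2) = -15*(-6) = 90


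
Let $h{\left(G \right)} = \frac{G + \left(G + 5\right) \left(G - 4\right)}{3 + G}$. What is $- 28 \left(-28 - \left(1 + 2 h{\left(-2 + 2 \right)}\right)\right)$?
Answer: $\frac{1316}{3} \approx 438.67$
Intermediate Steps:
$h{\left(G \right)} = \frac{G + \left(-4 + G\right) \left(5 + G\right)}{3 + G}$ ($h{\left(G \right)} = \frac{G + \left(5 + G\right) \left(-4 + G\right)}{3 + G} = \frac{G + \left(-4 + G\right) \left(5 + G\right)}{3 + G}$)
$- 28 \left(-28 - \left(1 + 2 h{\left(-2 + 2 \right)}\right)\right) = - 28 \left(-28 - \left(1 + 2 \frac{-20 + \left(-2 + 2\right)^{2} + 2 \left(-2 + 2\right)}{3 + \left(-2 + 2\right)}\right)\right) = - 28 \left(-28 - \left(1 + 2 \frac{-20 + 0^{2} + 2 \cdot 0}{3 + 0}\right)\right) = - 28 \left(-28 - \left(1 + 2 \frac{-20 + 0 + 0}{3}\right)\right) = - 28 \left(-28 - \left(1 + 2 \cdot \frac{1}{3} \left(-20\right)\right)\right) = - 28 \left(-28 - - \frac{37}{3}\right) = - 28 \left(-28 + \left(-1 + \frac{40}{3}\right)\right) = - 28 \left(-28 + \frac{37}{3}\right) = \left(-28\right) \left(- \frac{47}{3}\right) = \frac{1316}{3}$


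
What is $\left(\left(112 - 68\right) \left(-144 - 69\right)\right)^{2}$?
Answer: $87834384$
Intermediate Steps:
$\left(\left(112 - 68\right) \left(-144 - 69\right)\right)^{2} = \left(44 \left(-213\right)\right)^{2} = \left(-9372\right)^{2} = 87834384$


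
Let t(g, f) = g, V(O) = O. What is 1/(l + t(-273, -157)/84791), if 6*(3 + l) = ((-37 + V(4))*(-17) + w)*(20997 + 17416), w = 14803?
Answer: 36339/3574408902124 ≈ 1.0166e-8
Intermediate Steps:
l = 295088657/3 (l = -3 + (((-37 + 4)*(-17) + 14803)*(20997 + 17416))/6 = -3 + ((-33*(-17) + 14803)*38413)/6 = -3 + ((561 + 14803)*38413)/6 = -3 + (15364*38413)/6 = -3 + (⅙)*590177332 = -3 + 295088666/3 = 295088657/3 ≈ 9.8363e+7)
1/(l + t(-273, -157)/84791) = 1/(295088657/3 - 273/84791) = 1/(295088657/3 - 273*1/84791) = 1/(295088657/3 - 39/12113) = 1/(3574408902124/36339) = 36339/3574408902124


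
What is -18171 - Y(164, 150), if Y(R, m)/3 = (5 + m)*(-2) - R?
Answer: -16749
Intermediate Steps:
Y(R, m) = -30 - 6*m - 3*R (Y(R, m) = 3*((5 + m)*(-2) - R) = 3*((-10 - 2*m) - R) = 3*(-10 - R - 2*m) = -30 - 6*m - 3*R)
-18171 - Y(164, 150) = -18171 - (-30 - 6*150 - 3*164) = -18171 - (-30 - 900 - 492) = -18171 - 1*(-1422) = -18171 + 1422 = -16749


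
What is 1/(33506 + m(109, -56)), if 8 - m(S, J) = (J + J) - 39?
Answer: 1/33665 ≈ 2.9704e-5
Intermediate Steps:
m(S, J) = 47 - 2*J (m(S, J) = 8 - ((J + J) - 39) = 8 - (2*J - 39) = 8 - (-39 + 2*J) = 8 + (39 - 2*J) = 47 - 2*J)
1/(33506 + m(109, -56)) = 1/(33506 + (47 - 2*(-56))) = 1/(33506 + (47 + 112)) = 1/(33506 + 159) = 1/33665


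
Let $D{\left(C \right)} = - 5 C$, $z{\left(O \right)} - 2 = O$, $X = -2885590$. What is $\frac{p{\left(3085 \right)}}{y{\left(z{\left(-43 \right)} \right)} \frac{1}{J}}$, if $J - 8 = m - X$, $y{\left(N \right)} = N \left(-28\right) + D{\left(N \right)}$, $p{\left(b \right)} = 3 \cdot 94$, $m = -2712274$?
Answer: $\frac{16292456}{451} \approx 36125.0$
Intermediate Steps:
$z{\left(O \right)} = 2 + O$
$p{\left(b \right)} = 282$
$y{\left(N \right)} = - 33 N$ ($y{\left(N \right)} = N \left(-28\right) - 5 N = - 28 N - 5 N = - 33 N$)
$J = 173324$ ($J = 8 - -173316 = 8 + \left(-2712274 + 2885590\right) = 8 + 173316 = 173324$)
$\frac{p{\left(3085 \right)}}{y{\left(z{\left(-43 \right)} \right)} \frac{1}{J}} = \frac{282}{- 33 \left(2 - 43\right) \frac{1}{173324}} = \frac{282}{\left(-33\right) \left(-41\right) \frac{1}{173324}} = \frac{282}{1353 \cdot \frac{1}{173324}} = \frac{282}{\frac{1353}{173324}} = 282 \cdot \frac{173324}{1353} = \frac{16292456}{451}$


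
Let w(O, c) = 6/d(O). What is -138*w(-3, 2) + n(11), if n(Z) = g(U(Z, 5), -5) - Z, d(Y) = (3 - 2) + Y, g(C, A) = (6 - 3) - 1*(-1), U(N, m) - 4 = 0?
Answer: 407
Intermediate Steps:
U(N, m) = 4 (U(N, m) = 4 + 0 = 4)
g(C, A) = 4 (g(C, A) = 3 + 1 = 4)
d(Y) = 1 + Y
n(Z) = 4 - Z
w(O, c) = 6/(1 + O)
-138*w(-3, 2) + n(11) = -828/(1 - 3) + (4 - 1*11) = -828/(-2) + (4 - 11) = -828*(-1)/2 - 7 = -138*(-3) - 7 = 414 - 7 = 407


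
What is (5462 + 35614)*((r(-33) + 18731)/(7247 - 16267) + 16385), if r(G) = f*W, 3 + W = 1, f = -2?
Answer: 303498169317/451 ≈ 6.7295e+8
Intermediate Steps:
W = -2 (W = -3 + 1 = -2)
r(G) = 4 (r(G) = -2*(-2) = 4)
(5462 + 35614)*((r(-33) + 18731)/(7247 - 16267) + 16385) = (5462 + 35614)*((4 + 18731)/(7247 - 16267) + 16385) = 41076*(18735/(-9020) + 16385) = 41076*(18735*(-1/9020) + 16385) = 41076*(-3747/1804 + 16385) = 41076*(29554793/1804) = 303498169317/451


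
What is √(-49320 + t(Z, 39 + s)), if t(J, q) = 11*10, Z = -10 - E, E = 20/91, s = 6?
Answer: I*√49210 ≈ 221.83*I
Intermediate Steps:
E = 20/91 (E = 20*(1/91) = 20/91 ≈ 0.21978)
Z = -930/91 (Z = -10 - 1*20/91 = -10 - 20/91 = -930/91 ≈ -10.220)
t(J, q) = 110
√(-49320 + t(Z, 39 + s)) = √(-49320 + 110) = √(-49210) = I*√49210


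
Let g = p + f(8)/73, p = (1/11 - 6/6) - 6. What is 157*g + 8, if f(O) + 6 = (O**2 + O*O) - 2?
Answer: -657372/803 ≈ -818.65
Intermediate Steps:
f(O) = -8 + 2*O**2 (f(O) = -6 + ((O**2 + O*O) - 2) = -6 + ((O**2 + O**2) - 2) = -6 + (2*O**2 - 2) = -6 + (-2 + 2*O**2) = -8 + 2*O**2)
p = -76/11 (p = (1*(1/11) - 6*1/6) - 6 = (1/11 - 1) - 6 = -10/11 - 6 = -76/11 ≈ -6.9091)
g = -4228/803 (g = -76/11 + (-8 + 2*8**2)/73 = -76/11 + (-8 + 2*64)*(1/73) = -76/11 + (-8 + 128)*(1/73) = -76/11 + 120*(1/73) = -76/11 + 120/73 = -4228/803 ≈ -5.2653)
157*g + 8 = 157*(-4228/803) + 8 = -663796/803 + 8 = -657372/803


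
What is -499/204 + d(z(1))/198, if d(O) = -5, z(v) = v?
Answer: -16637/6732 ≈ -2.4713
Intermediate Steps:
-499/204 + d(z(1))/198 = -499/204 - 5/198 = -16637/6732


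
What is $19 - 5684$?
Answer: $-5665$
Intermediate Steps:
$19 - 5684 = -5665$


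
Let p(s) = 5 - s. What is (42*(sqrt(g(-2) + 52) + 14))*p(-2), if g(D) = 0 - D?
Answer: 4116 + 882*sqrt(6) ≈ 6276.5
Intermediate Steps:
g(D) = -D
(42*(sqrt(g(-2) + 52) + 14))*p(-2) = (42*(sqrt(-1*(-2) + 52) + 14))*(5 - 1*(-2)) = (42*(sqrt(2 + 52) + 14))*(5 + 2) = (42*(sqrt(54) + 14))*7 = (42*(3*sqrt(6) + 14))*7 = (42*(14 + 3*sqrt(6)))*7 = (588 + 126*sqrt(6))*7 = 4116 + 882*sqrt(6)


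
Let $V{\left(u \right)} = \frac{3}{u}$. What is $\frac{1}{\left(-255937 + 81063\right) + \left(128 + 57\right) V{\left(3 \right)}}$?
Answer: $- \frac{1}{174689} \approx -5.7245 \cdot 10^{-6}$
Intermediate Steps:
$\frac{1}{\left(-255937 + 81063\right) + \left(128 + 57\right) V{\left(3 \right)}} = \frac{1}{\left(-255937 + 81063\right) + \left(128 + 57\right) \frac{3}{3}} = \frac{1}{-174874 + 185 \cdot 3 \cdot \frac{1}{3}} = \frac{1}{-174874 + 185 \cdot 1} = \frac{1}{-174874 + 185} = \frac{1}{-174689} = - \frac{1}{174689}$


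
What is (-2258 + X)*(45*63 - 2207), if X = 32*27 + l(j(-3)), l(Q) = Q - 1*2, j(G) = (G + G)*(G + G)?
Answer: -854080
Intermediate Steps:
j(G) = 4*G² (j(G) = (2*G)*(2*G) = 4*G²)
l(Q) = -2 + Q (l(Q) = Q - 2 = -2 + Q)
X = 898 (X = 32*27 + (-2 + 4*(-3)²) = 864 + (-2 + 4*9) = 864 + (-2 + 36) = 864 + 34 = 898)
(-2258 + X)*(45*63 - 2207) = (-2258 + 898)*(45*63 - 2207) = -1360*(2835 - 2207) = -1360*628 = -854080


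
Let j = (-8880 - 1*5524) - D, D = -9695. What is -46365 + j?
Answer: -51074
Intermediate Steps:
j = -4709 (j = (-8880 - 1*5524) - 1*(-9695) = (-8880 - 5524) + 9695 = -14404 + 9695 = -4709)
-46365 + j = -46365 - 4709 = -51074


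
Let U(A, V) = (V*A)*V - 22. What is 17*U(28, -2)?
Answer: 1530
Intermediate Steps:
U(A, V) = -22 + A*V**2 (U(A, V) = (A*V)*V - 22 = A*V**2 - 22 = -22 + A*V**2)
17*U(28, -2) = 17*(-22 + 28*(-2)**2) = 17*(-22 + 28*4) = 17*(-22 + 112) = 17*90 = 1530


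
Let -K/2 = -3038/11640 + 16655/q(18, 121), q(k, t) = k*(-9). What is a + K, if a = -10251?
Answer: -789224707/78570 ≈ -10045.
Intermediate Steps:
q(k, t) = -9*k
K = 16196363/78570 (K = -2*(-3038/11640 + 16655/((-9*18))) = -2*(-3038*1/11640 + 16655/(-162)) = -2*(-1519/5820 + 16655*(-1/162)) = -2*(-1519/5820 - 16655/162) = -2*(-16196363/157140) = 16196363/78570 ≈ 206.14)
a + K = -10251 + 16196363/78570 = -789224707/78570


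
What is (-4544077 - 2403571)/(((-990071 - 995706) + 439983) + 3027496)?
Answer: -3473824/740851 ≈ -4.6890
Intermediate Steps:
(-4544077 - 2403571)/(((-990071 - 995706) + 439983) + 3027496) = -6947648/((-1985777 + 439983) + 3027496) = -6947648/(-1545794 + 3027496) = -6947648/1481702 = -6947648*1/1481702 = -3473824/740851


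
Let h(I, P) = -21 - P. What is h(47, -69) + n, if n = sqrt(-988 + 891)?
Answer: 48 + I*sqrt(97) ≈ 48.0 + 9.8489*I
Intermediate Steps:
n = I*sqrt(97) (n = sqrt(-97) = I*sqrt(97) ≈ 9.8489*I)
h(47, -69) + n = (-21 - 1*(-69)) + I*sqrt(97) = (-21 + 69) + I*sqrt(97) = 48 + I*sqrt(97)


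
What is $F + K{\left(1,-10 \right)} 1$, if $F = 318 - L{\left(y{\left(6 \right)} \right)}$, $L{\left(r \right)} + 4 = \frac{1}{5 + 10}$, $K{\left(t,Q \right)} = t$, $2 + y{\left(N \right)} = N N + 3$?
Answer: $\frac{4844}{15} \approx 322.93$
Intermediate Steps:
$y{\left(N \right)} = 1 + N^{2}$ ($y{\left(N \right)} = -2 + \left(N N + 3\right) = -2 + \left(N^{2} + 3\right) = -2 + \left(3 + N^{2}\right) = 1 + N^{2}$)
$L{\left(r \right)} = - \frac{59}{15}$ ($L{\left(r \right)} = -4 + \frac{1}{5 + 10} = -4 + \frac{1}{15} = - \frac{59}{15}$)
$F = \frac{4829}{15}$ ($F = 318 - - \frac{59}{15} = 318 + \frac{59}{15} = \frac{4829}{15} \approx 321.93$)
$F + K{\left(1,-10 \right)} 1 = \frac{4829}{15} + 1 \cdot 1 = \frac{4829}{15} + 1 = \frac{4844}{15}$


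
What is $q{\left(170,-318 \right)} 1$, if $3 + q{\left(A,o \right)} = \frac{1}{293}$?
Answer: $- \frac{878}{293} \approx -2.9966$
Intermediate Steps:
$q{\left(A,o \right)} = - \frac{878}{293}$ ($q{\left(A,o \right)} = -3 + \frac{1}{293} = - \frac{878}{293}$)
$q{\left(170,-318 \right)} 1 = \left(- \frac{878}{293}\right) 1 = - \frac{878}{293}$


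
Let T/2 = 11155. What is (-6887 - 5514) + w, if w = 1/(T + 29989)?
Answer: -648559898/52299 ≈ -12401.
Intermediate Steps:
T = 22310 (T = 2*11155 = 22310)
w = 1/52299 (w = 1/(22310 + 29989) = 1/52299 ≈ 1.9121e-5)
(-6887 - 5514) + w = (-6887 - 5514) + 1/52299 = -12401 + 1/52299 = -648559898/52299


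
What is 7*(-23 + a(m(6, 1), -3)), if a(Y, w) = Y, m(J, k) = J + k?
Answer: -112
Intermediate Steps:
7*(-23 + a(m(6, 1), -3)) = 7*(-23 + (6 + 1)) = 7*(-23 + 7) = 7*(-16) = -112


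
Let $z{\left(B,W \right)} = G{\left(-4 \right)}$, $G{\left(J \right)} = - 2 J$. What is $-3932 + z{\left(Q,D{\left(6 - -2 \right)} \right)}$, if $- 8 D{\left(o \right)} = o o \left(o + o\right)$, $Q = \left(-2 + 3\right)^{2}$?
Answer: $-3924$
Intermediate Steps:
$Q = 1$ ($Q = 1^{2} = 1$)
$D{\left(o \right)} = - \frac{o^{3}}{4}$ ($D{\left(o \right)} = - \frac{o o \left(o + o\right)}{8} = - \frac{o^{2} \cdot 2 o}{8} = - \frac{2 o^{3}}{8} = - \frac{o^{3}}{4}$)
$z{\left(B,W \right)} = 8$ ($z{\left(B,W \right)} = \left(-2\right) \left(-4\right) = 8$)
$-3932 + z{\left(Q,D{\left(6 - -2 \right)} \right)} = -3932 + 8 = -3924$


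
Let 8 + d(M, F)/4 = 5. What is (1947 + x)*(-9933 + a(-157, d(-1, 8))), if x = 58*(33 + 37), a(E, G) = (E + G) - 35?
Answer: -60892959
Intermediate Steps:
d(M, F) = -12 (d(M, F) = -32 + 4*5 = -32 + 20 = -12)
a(E, G) = -35 + E + G
x = 4060 (x = 58*70 = 4060)
(1947 + x)*(-9933 + a(-157, d(-1, 8))) = (1947 + 4060)*(-9933 + (-35 - 157 - 12)) = 6007*(-9933 - 204) = 6007*(-10137) = -60892959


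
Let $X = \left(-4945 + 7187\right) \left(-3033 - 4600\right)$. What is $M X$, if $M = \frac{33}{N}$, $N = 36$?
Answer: $- \frac{94122523}{6} \approx -1.5687 \cdot 10^{7}$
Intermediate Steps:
$X = -17113186$ ($X = 2242 \left(-7633\right) = -17113186$)
$M = \frac{11}{12}$ ($M = \frac{33}{36} = 33 \cdot \frac{1}{36} = \frac{11}{12} \approx 0.91667$)
$M X = \frac{11}{12} \left(-17113186\right) = - \frac{94122523}{6}$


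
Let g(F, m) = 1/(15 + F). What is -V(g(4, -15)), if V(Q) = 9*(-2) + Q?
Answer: 341/19 ≈ 17.947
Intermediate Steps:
V(Q) = -18 + Q
-V(g(4, -15)) = -(-18 + 1/(15 + 4)) = -(-18 + 1/19) = -1*(-341/19) = 341/19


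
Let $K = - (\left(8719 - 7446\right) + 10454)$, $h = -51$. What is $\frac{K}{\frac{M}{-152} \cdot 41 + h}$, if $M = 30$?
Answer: $\frac{99028}{499} \approx 198.45$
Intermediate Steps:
$K = -11727$ ($K = - (1273 + 10454) = \left(-1\right) 11727 = -11727$)
$\frac{K}{\frac{M}{-152} \cdot 41 + h} = - \frac{11727}{\frac{30}{-152} \cdot 41 - 51} = - \frac{11727}{30 \left(- \frac{1}{152}\right) 41 - 51} = - \frac{11727}{\left(- \frac{15}{76}\right) 41 - 51} = - \frac{11727}{- \frac{615}{76} - 51} = - \frac{11727}{- \frac{4491}{76}} = \left(-11727\right) \left(- \frac{76}{4491}\right) = \frac{99028}{499}$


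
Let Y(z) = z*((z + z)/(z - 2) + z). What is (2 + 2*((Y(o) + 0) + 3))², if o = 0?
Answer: 64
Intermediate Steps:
Y(z) = z*(z + 2*z/(-2 + z)) (Y(z) = z*((2*z)/(-2 + z) + z) = z*(2*z/(-2 + z) + z) = z*(z + 2*z/(-2 + z)))
(2 + 2*((Y(o) + 0) + 3))² = (2 + 2*((0³/(-2 + 0) + 0) + 3))² = (2 + 2*((0/(-2) + 0) + 3))² = (2 + 2*((0*(-½) + 0) + 3))² = (2 + 2*((0 + 0) + 3))² = (2 + 2*(0 + 3))² = (2 + 2*3)² = (2 + 6)² = 8² = 64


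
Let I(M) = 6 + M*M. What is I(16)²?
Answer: 68644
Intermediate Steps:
I(M) = 6 + M²
I(16)² = (6 + 16²)² = (6 + 256)² = 262² = 68644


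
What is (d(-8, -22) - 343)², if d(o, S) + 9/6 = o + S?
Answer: 561001/4 ≈ 1.4025e+5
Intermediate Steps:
d(o, S) = -3/2 + S + o (d(o, S) = -3/2 + (o + S) = -3/2 + (S + o) = -3/2 + S + o)
(d(-8, -22) - 343)² = ((-3/2 - 22 - 8) - 343)² = (-63/2 - 343)² = (-749/2)² = 561001/4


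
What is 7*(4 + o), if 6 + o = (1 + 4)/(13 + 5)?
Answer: -217/18 ≈ -12.056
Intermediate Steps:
o = -103/18 (o = -6 + (1 + 4)/(13 + 5) = -6 + 5/18 = -103/18 ≈ -5.7222)
7*(4 + o) = 7*(4 - 103/18) = 7*(-31/18) = -217/18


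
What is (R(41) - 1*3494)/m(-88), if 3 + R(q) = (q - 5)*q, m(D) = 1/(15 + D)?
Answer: 147533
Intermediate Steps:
R(q) = -3 + q*(-5 + q) (R(q) = -3 + (q - 5)*q = -3 + (-5 + q)*q = -3 + q*(-5 + q))
(R(41) - 1*3494)/m(-88) = ((-3 + 41² - 5*41) - 1*3494)/(1/(15 - 88)) = ((-3 + 1681 - 205) - 3494)/(1/(-73)) = (1473 - 3494)/(-1/73) = -2021*(-73) = 147533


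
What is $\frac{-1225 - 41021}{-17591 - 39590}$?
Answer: $\frac{42246}{57181} \approx 0.73881$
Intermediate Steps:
$\frac{-1225 - 41021}{-17591 - 39590} = - \frac{42246}{-57181} = \left(-42246\right) \left(- \frac{1}{57181}\right) = \frac{42246}{57181}$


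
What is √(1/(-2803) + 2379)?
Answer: 4*√1168209113/2803 ≈ 48.775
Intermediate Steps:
√(1/(-2803) + 2379) = √(-1/2803 + 2379) = √(6668336/2803) = 4*√1168209113/2803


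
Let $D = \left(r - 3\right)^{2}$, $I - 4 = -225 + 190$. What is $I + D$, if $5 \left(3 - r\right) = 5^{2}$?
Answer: $-6$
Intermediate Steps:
$r = -2$ ($r = 3 - \frac{5^{2}}{5} = 3 - 5 = -2$)
$I = -31$ ($I = 4 + \left(-225 + 190\right) = 4 - 35 = -31$)
$D = 25$ ($D = \left(-2 - 3\right)^{2} = \left(-5\right)^{2} = 25$)
$I + D = -31 + 25 = -6$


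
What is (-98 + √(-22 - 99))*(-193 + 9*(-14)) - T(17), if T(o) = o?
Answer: 31245 - 3509*I ≈ 31245.0 - 3509.0*I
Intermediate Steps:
(-98 + √(-22 - 99))*(-193 + 9*(-14)) - T(17) = (-98 + √(-22 - 99))*(-193 + 9*(-14)) - 1*17 = (-98 + √(-121))*(-193 - 126) - 17 = (-98 + 11*I)*(-319) - 17 = (31262 - 3509*I) - 17 = 31245 - 3509*I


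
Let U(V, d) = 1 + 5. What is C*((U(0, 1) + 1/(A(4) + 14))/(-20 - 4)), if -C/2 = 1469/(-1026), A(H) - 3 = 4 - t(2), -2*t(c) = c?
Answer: -10283/14256 ≈ -0.72131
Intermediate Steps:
t(c) = -c/2
U(V, d) = 6
A(H) = 8 (A(H) = 3 + (4 - (-1)*2/2) = 3 + (4 - 1*(-1)) = 3 + (4 + 1) = 3 + 5 = 8)
C = 1469/513 (C = -2938/(-1026) = -2938*(-1)/1026 = -2*(-1469/1026) = 1469/513 ≈ 2.8635)
C*((U(0, 1) + 1/(A(4) + 14))/(-20 - 4)) = 1469*((6 + 1/(8 + 14))/(-20 - 4))/513 = 1469*((6 + 1/22)/(-24))/513 = 1469*((6 + 1/22)*(-1/24))/513 = 1469*((133/22)*(-1/24))/513 = (1469/513)*(-133/528) = -10283/14256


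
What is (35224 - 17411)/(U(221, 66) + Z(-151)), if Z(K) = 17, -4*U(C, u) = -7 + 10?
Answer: 71252/65 ≈ 1096.2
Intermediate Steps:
U(C, u) = -¾ (U(C, u) = -(-7 + 10)/4 = -¼*3 = -¾)
(35224 - 17411)/(U(221, 66) + Z(-151)) = (35224 - 17411)/(-¾ + 17) = 17813/(65/4) = 17813*(4/65) = 71252/65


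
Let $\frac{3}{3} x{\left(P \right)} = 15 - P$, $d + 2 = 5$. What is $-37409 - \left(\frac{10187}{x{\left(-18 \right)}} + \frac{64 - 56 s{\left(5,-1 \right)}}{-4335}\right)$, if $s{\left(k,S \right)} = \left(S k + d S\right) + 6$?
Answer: $- \frac{599522148}{15895} \approx -37718.0$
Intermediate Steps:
$d = 3$ ($d = -2 + 5 = 3$)
$s{\left(k,S \right)} = 6 + 3 S + S k$ ($s{\left(k,S \right)} = \left(S k + 3 S\right) + 6 = \left(3 S + S k\right) + 6 = 6 + 3 S + S k$)
$x{\left(P \right)} = 15 - P$
$-37409 - \left(\frac{10187}{x{\left(-18 \right)}} + \frac{64 - 56 s{\left(5,-1 \right)}}{-4335}\right) = -37409 - \left(\frac{10187}{15 - -18} + \frac{64 - 56 \left(6 + 3 \left(-1\right) - 5\right)}{-4335}\right) = -37409 - \left(\frac{10187}{15 + 18} + \left(64 - 56 \left(6 - 3 - 5\right)\right) \left(- \frac{1}{4335}\right)\right) = -37409 - \left(\frac{10187}{33} + \left(64 - -112\right) \left(- \frac{1}{4335}\right)\right) = -37409 - \left(10187 \cdot \frac{1}{33} + \left(64 + 112\right) \left(- \frac{1}{4335}\right)\right) = -37409 - \left(\frac{10187}{33} + 176 \left(- \frac{1}{4335}\right)\right) = -37409 - \left(\frac{10187}{33} - \frac{176}{4335}\right) = -37409 - \frac{4906093}{15895} = - \frac{599522148}{15895}$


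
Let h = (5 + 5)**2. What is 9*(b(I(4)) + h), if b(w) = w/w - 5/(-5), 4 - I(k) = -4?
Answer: 918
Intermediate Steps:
I(k) = 8 (I(k) = 4 - 1*(-4) = 4 + 4 = 8)
b(w) = 2 (b(w) = 1 - 5*(-1/5) = 1 + 1 = 2)
h = 100 (h = 10**2 = 100)
9*(b(I(4)) + h) = 9*(2 + 100) = 9*102 = 918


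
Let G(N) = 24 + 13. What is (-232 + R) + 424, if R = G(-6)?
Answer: 229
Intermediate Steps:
G(N) = 37
R = 37
(-232 + R) + 424 = (-232 + 37) + 424 = -195 + 424 = 229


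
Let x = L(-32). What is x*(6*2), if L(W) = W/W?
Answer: 12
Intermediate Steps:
L(W) = 1
x = 1
x*(6*2) = 1*(6*2) = 1*12 = 12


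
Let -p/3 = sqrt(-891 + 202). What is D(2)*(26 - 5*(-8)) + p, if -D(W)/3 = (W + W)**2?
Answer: -3168 - 3*I*sqrt(689) ≈ -3168.0 - 78.746*I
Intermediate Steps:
p = -3*I*sqrt(689) (p = -3*sqrt(-891 + 202) = -3*I*sqrt(689) ≈ -78.746*I)
D(W) = -12*W**2 (D(W) = -3*(W + W)**2 = -3*4*W**2 = -12*W**2)
D(2)*(26 - 5*(-8)) + p = (-12*2**2)*(26 - 5*(-8)) - 3*I*sqrt(689) = (-12*4)*(26 + 40) - 3*I*sqrt(689) = -48*66 - 3*I*sqrt(689) = -3168 - 3*I*sqrt(689)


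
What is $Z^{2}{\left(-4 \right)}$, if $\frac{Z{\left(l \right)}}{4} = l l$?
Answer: $4096$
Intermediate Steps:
$Z{\left(l \right)} = 4 l^{2}$ ($Z{\left(l \right)} = 4 l l = 4 l^{2}$)
$Z^{2}{\left(-4 \right)} = \left(4 \left(-4\right)^{2}\right)^{2} = \left(4 \cdot 16\right)^{2} = 64^{2} = 4096$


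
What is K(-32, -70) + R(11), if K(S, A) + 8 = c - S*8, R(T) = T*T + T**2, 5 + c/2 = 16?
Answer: 512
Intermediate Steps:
c = 22 (c = -10 + 2*16 = -10 + 32 = 22)
R(T) = 2*T**2 (R(T) = T**2 + T**2 = 2*T**2)
K(S, A) = 14 - 8*S (K(S, A) = -8 + (22 - S*8) = -8 + (22 - 8*S) = 14 - 8*S)
K(-32, -70) + R(11) = (14 - 8*(-32)) + 2*11**2 = (14 + 256) + 2*121 = 270 + 242 = 512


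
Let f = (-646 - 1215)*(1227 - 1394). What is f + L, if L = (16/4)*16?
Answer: 310851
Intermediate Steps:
L = 64 (L = (16*(¼))*16 = 4*16 = 64)
f = 310787 (f = -1861*(-167) = 310787)
f + L = 310787 + 64 = 310851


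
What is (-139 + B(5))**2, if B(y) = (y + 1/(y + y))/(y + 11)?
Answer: 492351721/25600 ≈ 19233.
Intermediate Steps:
B(y) = (y + 1/(2*y))/(11 + y)
(-139 + B(5))**2 = (-139 + (1/2 + 5**2)/(5*(11 + 5)))**2 = (-139 + (1/5)*(1/2 + 25)/16)**2 = (-139 + (1/5)*(1/16)*(51/2))**2 = (-139 + 51/160)**2 = (-22189/160)**2 = 492351721/25600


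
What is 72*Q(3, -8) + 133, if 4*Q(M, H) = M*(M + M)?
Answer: 457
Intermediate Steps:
Q(M, H) = M**2/2 (Q(M, H) = (M*(M + M))/4 = (M*(2*M))/4 = (2*M**2)/4 = M**2/2)
72*Q(3, -8) + 133 = 72*((1/2)*3**2) + 133 = 72*((1/2)*9) + 133 = 72*(9/2) + 133 = 324 + 133 = 457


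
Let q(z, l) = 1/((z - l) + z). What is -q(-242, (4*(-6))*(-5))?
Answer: 1/604 ≈ 0.0016556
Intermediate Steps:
q(z, l) = 1/(-l + 2*z)
-q(-242, (4*(-6))*(-5)) = -1/(-4*(-6)*(-5) + 2*(-242)) = -1/(-(-24)*(-5) - 484) = -1/(-1*120 - 484) = -1/(-120 - 484) = -1/(-604) = -1*(-1/604) = 1/604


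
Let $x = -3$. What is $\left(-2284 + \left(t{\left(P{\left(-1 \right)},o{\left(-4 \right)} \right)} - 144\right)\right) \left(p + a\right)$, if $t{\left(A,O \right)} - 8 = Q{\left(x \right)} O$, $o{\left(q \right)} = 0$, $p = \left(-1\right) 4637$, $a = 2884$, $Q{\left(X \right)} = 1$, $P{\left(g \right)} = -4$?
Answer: $4242260$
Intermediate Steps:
$p = -4637$
$t{\left(A,O \right)} = 8 + O$ ($t{\left(A,O \right)} = 8 + 1 O = 8 + O$)
$\left(-2284 + \left(t{\left(P{\left(-1 \right)},o{\left(-4 \right)} \right)} - 144\right)\right) \left(p + a\right) = \left(-2284 + \left(\left(8 + 0\right) - 144\right)\right) \left(-4637 + 2884\right) = \left(-2284 + \left(8 - 144\right)\right) \left(-1753\right) = \left(-2284 - 136\right) \left(-1753\right) = \left(-2420\right) \left(-1753\right) = 4242260$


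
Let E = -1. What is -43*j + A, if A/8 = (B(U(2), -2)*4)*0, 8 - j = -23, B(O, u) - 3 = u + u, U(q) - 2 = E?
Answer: -1333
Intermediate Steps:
U(q) = 1 (U(q) = 2 - 1 = 1)
B(O, u) = 3 + 2*u (B(O, u) = 3 + (u + u) = 3 + 2*u)
j = 31 (j = 8 - 1*(-23) = 8 + 23 = 31)
A = 0 (A = 8*(((3 + 2*(-2))*4)*0) = 8*(((3 - 4)*4)*0) = 8*(-1*4*0) = 8*(-4*0) = 8*0 = 0)
-43*j + A = -43*31 + 0 = -1333 + 0 = -1333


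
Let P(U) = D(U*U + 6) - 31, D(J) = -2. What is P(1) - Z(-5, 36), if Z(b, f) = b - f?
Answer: 8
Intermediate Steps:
P(U) = -33 (P(U) = -2 - 31 = -33)
P(1) - Z(-5, 36) = -33 - (-5 - 1*36) = -33 - (-5 - 36) = -33 - 1*(-41) = -33 + 41 = 8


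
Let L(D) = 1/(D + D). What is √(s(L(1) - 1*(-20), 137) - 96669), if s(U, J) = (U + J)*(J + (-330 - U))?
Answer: 3*I*√57909/2 ≈ 360.96*I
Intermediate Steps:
L(D) = 1/(2*D)
s(U, J) = (J + U)*(-330 + J - U)
√(s(L(1) - 1*(-20), 137) - 96669) = √((137² - ((½)/1 - 1*(-20))² - 330*137 - 330*((½)/1 - 1*(-20))) - 96669) = √((18769 - ((½)*1 + 20)² - 45210 - 330*((½)*1 + 20)) - 96669) = √((18769 - (½ + 20)² - 45210 - 330*(½ + 20)) - 96669) = √((18769 - (41/2)² - 45210 - 330*41/2) - 96669) = √((18769 - 1*1681/4 - 45210 - 6765) - 96669) = √((18769 - 1681/4 - 45210 - 6765) - 96669) = √(-134505/4 - 96669) = √(-521181/4) = 3*I*√57909/2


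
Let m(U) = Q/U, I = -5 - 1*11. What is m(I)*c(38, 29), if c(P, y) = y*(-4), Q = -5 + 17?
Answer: 87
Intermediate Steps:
Q = 12
c(P, y) = -4*y
I = -16 (I = -5 - 11 = -16)
m(U) = 12/U
m(I)*c(38, 29) = (12/(-16))*(-4*29) = (12*(-1/16))*(-116) = -¾*(-116) = 87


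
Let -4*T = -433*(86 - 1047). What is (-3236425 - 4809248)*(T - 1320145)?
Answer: 45833729059389/4 ≈ 1.1458e+13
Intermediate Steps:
T = -416113/4 (T = -(-433)*(86 - 1047)/4 = -(-433)*(-961)/4 = -¼*416113 = -416113/4 ≈ -1.0403e+5)
(-3236425 - 4809248)*(T - 1320145) = (-3236425 - 4809248)*(-416113/4 - 1320145) = -8045673*(-5696693/4) = 45833729059389/4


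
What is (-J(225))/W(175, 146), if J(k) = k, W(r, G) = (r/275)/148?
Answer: -366300/7 ≈ -52329.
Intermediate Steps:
W(r, G) = r/40700 (W(r, G) = (r*(1/275))*(1/148) = (r/275)*(1/148) = r/40700)
(-J(225))/W(175, 146) = (-1*225)/(((1/40700)*175)) = -225/7/1628 = -225*1628/7 = -366300/7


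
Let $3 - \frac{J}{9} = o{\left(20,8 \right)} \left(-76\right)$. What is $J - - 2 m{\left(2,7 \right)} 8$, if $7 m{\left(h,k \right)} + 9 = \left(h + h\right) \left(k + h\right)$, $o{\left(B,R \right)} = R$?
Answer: $\frac{38925}{7} \approx 5560.7$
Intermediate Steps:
$m{\left(h,k \right)} = - \frac{9}{7} + \frac{2 h \left(h + k\right)}{7}$ ($m{\left(h,k \right)} = - \frac{9}{7} + \frac{\left(h + h\right) \left(k + h\right)}{7} = - \frac{9}{7} + \frac{2 h \left(h + k\right)}{7}$)
$J = 5499$ ($J = 27 - 9 \cdot 8 \left(-76\right) = 27 - -5472 = 27 + 5472 = 5499$)
$J - - 2 m{\left(2,7 \right)} 8 = 5499 - - 2 \left(- \frac{9}{7} + \frac{2 \cdot 2^{2}}{7} + \frac{2}{7} \cdot 2 \cdot 7\right) 8 = 5499 - - 2 \left(- \frac{9}{7} + \frac{2}{7} \cdot 4 + 4\right) 8 = 5499 - - 2 \left(- \frac{9}{7} + \frac{8}{7} + 4\right) 8 = 5499 - \left(-2\right) \frac{27}{7} \cdot 8 = 5499 - \left(- \frac{54}{7}\right) 8 = 5499 - - \frac{432}{7} = 5499 + \frac{432}{7} = \frac{38925}{7}$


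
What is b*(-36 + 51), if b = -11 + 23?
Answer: 180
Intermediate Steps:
b = 12
b*(-36 + 51) = 12*(-36 + 51) = 12*15 = 180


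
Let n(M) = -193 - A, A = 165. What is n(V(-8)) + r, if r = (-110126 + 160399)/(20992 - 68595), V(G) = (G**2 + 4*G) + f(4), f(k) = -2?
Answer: -17092147/47603 ≈ -359.06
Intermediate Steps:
V(G) = -2 + G**2 + 4*G (V(G) = (G**2 + 4*G) - 2 = -2 + G**2 + 4*G)
n(M) = -358 (n(M) = -193 - 1*165 = -193 - 165 = -358)
r = -50273/47603 (r = 50273/(-47603) = 50273*(-1/47603) = -50273/47603 ≈ -1.0561)
n(V(-8)) + r = -358 - 50273/47603 = -17092147/47603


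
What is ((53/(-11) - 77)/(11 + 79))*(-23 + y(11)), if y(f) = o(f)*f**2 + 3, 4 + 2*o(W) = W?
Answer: -4035/11 ≈ -366.82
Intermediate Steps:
o(W) = -2 + W/2
y(f) = 3 + f**2*(-2 + f/2) (y(f) = (-2 + f/2)*f**2 + 3 = f**2*(-2 + f/2) + 3 = 3 + f**2*(-2 + f/2))
((53/(-11) - 77)/(11 + 79))*(-23 + y(11)) = ((53/(-11) - 77)/(11 + 79))*(-23 + (3 + (1/2)*11**2*(-4 + 11))) = ((53*(-1/11) - 77)/90)*(-23 + (3 + (1/2)*121*7)) = ((-53/11 - 77)*(1/90))*(-23 + (3 + 847/2)) = (-900/11*1/90)*(-23 + 853/2) = -10/11*807/2 = -4035/11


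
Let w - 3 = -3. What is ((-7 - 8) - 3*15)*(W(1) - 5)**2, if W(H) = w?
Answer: -1500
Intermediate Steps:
w = 0 (w = 3 - 3 = 0)
W(H) = 0
((-7 - 8) - 3*15)*(W(1) - 5)**2 = ((-7 - 8) - 3*15)*(0 - 5)**2 = (-15 - 45)*(-5)**2 = -60*25 = -1500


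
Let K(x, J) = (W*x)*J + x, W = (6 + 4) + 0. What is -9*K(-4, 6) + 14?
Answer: 2210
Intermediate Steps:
W = 10 (W = 10 + 0 = 10)
K(x, J) = x + 10*J*x (K(x, J) = (10*x)*J + x = 10*J*x + x = x + 10*J*x)
-9*K(-4, 6) + 14 = -(-36)*(1 + 10*6) + 14 = -(-36)*(1 + 60) + 14 = -(-36)*61 + 14 = -9*(-244) + 14 = 2196 + 14 = 2210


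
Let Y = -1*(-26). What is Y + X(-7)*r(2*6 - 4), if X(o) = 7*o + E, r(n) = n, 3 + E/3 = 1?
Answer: -414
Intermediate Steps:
E = -6 (E = -9 + 3*1 = -9 + 3 = -6)
X(o) = -6 + 7*o (X(o) = 7*o - 6 = -6 + 7*o)
Y = 26
Y + X(-7)*r(2*6 - 4) = 26 + (-6 + 7*(-7))*(2*6 - 4) = 26 + (-6 - 49)*(12 - 4) = 26 - 55*8 = 26 - 440 = -414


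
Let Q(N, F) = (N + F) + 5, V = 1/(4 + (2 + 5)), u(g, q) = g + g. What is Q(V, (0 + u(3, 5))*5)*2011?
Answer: 776246/11 ≈ 70568.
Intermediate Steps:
u(g, q) = 2*g
V = 1/11 (V = 1/(4 + 7) = 1/11 ≈ 0.090909)
Q(N, F) = 5 + F + N (Q(N, F) = (F + N) + 5 = 5 + F + N)
Q(V, (0 + u(3, 5))*5)*2011 = (5 + (0 + 2*3)*5 + 1/11)*2011 = (5 + (0 + 6)*5 + 1/11)*2011 = (5 + 6*5 + 1/11)*2011 = (5 + 30 + 1/11)*2011 = (386/11)*2011 = 776246/11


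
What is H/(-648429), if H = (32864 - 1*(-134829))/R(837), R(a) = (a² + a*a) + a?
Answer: -167693/909081247275 ≈ -1.8446e-7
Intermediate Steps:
R(a) = a + 2*a² (R(a) = (a² + a²) + a = 2*a² + a = a + 2*a²)
H = 167693/1401975 (H = (32864 - 1*(-134829))/((837*(1 + 2*837))) = (32864 + 134829)/((837*(1 + 1674))) = 167693/((837*1675)) = 167693/1401975 ≈ 0.11961)
H/(-648429) = (167693/1401975)/(-648429) = (167693/1401975)*(-1/648429) = -167693/909081247275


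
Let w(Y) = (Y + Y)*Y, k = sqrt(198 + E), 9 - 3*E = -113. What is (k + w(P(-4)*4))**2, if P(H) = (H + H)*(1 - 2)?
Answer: 12583628/3 + 8192*sqrt(537)/3 ≈ 4.2578e+6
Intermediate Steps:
E = 122/3 (E = 3 - 1/3*(-113) = 3 + 113/3 = 122/3 ≈ 40.667)
P(H) = -2*H (P(H) = (2*H)*(-1) = -2*H)
k = 2*sqrt(537)/3 (k = sqrt(198 + 122/3) = sqrt(716/3) = 2*sqrt(537)/3 ≈ 15.449)
w(Y) = 2*Y**2 (w(Y) = (2*Y)*Y = 2*Y**2)
(k + w(P(-4)*4))**2 = (2*sqrt(537)/3 + 2*(-2*(-4)*4)**2)**2 = (2*sqrt(537)/3 + 2*(8*4)**2)**2 = (2*sqrt(537)/3 + 2*32**2)**2 = (2*sqrt(537)/3 + 2*1024)**2 = (2*sqrt(537)/3 + 2048)**2 = (2048 + 2*sqrt(537)/3)**2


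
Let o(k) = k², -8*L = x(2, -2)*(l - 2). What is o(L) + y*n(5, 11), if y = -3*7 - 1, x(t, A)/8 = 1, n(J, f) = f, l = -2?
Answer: -226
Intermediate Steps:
x(t, A) = 8 (x(t, A) = 8*1 = 8)
L = 4 (L = -(-2 - 2) = -(-4) = -⅛*(-32) = 4)
y = -22 (y = -21 - 1 = -22)
o(L) + y*n(5, 11) = 4² - 22*11 = 16 - 242 = -226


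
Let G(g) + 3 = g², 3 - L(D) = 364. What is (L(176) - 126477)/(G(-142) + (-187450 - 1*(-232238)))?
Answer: -126838/64949 ≈ -1.9529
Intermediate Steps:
L(D) = -361 (L(D) = 3 - 1*364 = 3 - 364 = -361)
G(g) = -3 + g²
(L(176) - 126477)/(G(-142) + (-187450 - 1*(-232238))) = (-361 - 126477)/((-3 + (-142)²) + (-187450 - 1*(-232238))) = -126838/((-3 + 20164) + (-187450 + 232238)) = -126838/(20161 + 44788) = -126838/64949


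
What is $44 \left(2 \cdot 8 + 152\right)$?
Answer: $7392$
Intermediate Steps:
$44 \left(2 \cdot 8 + 152\right) = 44 \left(16 + 152\right) = 44 \cdot 168 = 7392$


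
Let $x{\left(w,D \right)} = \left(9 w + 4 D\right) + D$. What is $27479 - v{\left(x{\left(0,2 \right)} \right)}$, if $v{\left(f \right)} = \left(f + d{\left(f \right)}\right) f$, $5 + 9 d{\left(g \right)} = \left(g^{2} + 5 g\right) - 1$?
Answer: $27219$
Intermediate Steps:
$d{\left(g \right)} = - \frac{2}{3} + \frac{g^{2}}{9} + \frac{5 g}{9}$ ($d{\left(g \right)} = - \frac{5}{9} + \frac{\left(g^{2} + 5 g\right) - 1}{9} = - \frac{5}{9} + \frac{-1 + g^{2} + 5 g}{9} = - \frac{5}{9} + \left(- \frac{1}{9} + \frac{g^{2}}{9} + \frac{5 g}{9}\right) = - \frac{2}{3} + \frac{g^{2}}{9} + \frac{5 g}{9}$)
$x{\left(w,D \right)} = 5 D + 9 w$ ($x{\left(w,D \right)} = \left(4 D + 9 w\right) + D = 5 D + 9 w$)
$v{\left(f \right)} = f \left(- \frac{2}{3} + \frac{f^{2}}{9} + \frac{14 f}{9}\right)$ ($v{\left(f \right)} = \left(f + \left(- \frac{2}{3} + \frac{f^{2}}{9} + \frac{5 f}{9}\right)\right) f = \left(- \frac{2}{3} + \frac{f^{2}}{9} + \frac{14 f}{9}\right) f = f \left(- \frac{2}{3} + \frac{f^{2}}{9} + \frac{14 f}{9}\right)$)
$27479 - v{\left(x{\left(0,2 \right)} \right)} = 27479 - \frac{\left(5 \cdot 2 + 9 \cdot 0\right) \left(-6 + \left(5 \cdot 2 + 9 \cdot 0\right)^{2} + 14 \left(5 \cdot 2 + 9 \cdot 0\right)\right)}{9} = 27479 - \frac{\left(10 + 0\right) \left(-6 + \left(10 + 0\right)^{2} + 14 \left(10 + 0\right)\right)}{9} = 27479 - \frac{1}{9} \cdot 10 \left(-6 + 10^{2} + 14 \cdot 10\right) = 27479 - \frac{1}{9} \cdot 10 \left(-6 + 100 + 140\right) = 27479 - \frac{1}{9} \cdot 10 \cdot 234 = 27479 - 260 = 27219$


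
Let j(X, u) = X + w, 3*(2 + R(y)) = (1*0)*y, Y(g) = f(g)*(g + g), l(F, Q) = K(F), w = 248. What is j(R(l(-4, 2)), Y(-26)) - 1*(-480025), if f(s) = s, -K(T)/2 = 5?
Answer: 480271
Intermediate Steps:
K(T) = -10 (K(T) = -2*5 = -10)
l(F, Q) = -10
Y(g) = 2*g² (Y(g) = g*(g + g) = g*(2*g) = 2*g²)
R(y) = -2 (R(y) = -2 + ((1*0)*y)/3 = -2 + (0*y)/3 = -2 + (⅓)*0 = -2 + 0 = -2)
j(X, u) = 248 + X (j(X, u) = X + 248 = 248 + X)
j(R(l(-4, 2)), Y(-26)) - 1*(-480025) = (248 - 2) - 1*(-480025) = 246 + 480025 = 480271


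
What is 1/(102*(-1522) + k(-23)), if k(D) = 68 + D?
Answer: -1/155199 ≈ -6.4433e-6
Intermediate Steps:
1/(102*(-1522) + k(-23)) = 1/(102*(-1522) + (68 - 23)) = 1/(-155244 + 45) = 1/(-155199) = -1/155199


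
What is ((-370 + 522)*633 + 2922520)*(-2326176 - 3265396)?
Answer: -16879479692992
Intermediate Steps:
((-370 + 522)*633 + 2922520)*(-2326176 - 3265396) = (152*633 + 2922520)*(-5591572) = (96216 + 2922520)*(-5591572) = 3018736*(-5591572) = -16879479692992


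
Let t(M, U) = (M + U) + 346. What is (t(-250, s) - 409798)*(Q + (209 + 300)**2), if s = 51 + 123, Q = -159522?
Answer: -40772198152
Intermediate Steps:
s = 174
t(M, U) = 346 + M + U
(t(-250, s) - 409798)*(Q + (209 + 300)**2) = ((346 - 250 + 174) - 409798)*(-159522 + (209 + 300)**2) = (270 - 409798)*(-159522 + 509**2) = -409528*(-159522 + 259081) = -409528*99559 = -40772198152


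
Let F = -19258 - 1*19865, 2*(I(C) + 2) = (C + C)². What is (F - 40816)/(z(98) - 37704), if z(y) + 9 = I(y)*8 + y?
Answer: -79939/116033 ≈ -0.68893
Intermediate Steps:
I(C) = -2 + 2*C² (I(C) = -2 + (C + C)²/2 = -2 + (2*C)²/2 = -2 + (4*C²)/2 = -2 + 2*C²)
F = -39123 (F = -19258 - 19865 = -39123)
z(y) = -25 + y + 16*y² (z(y) = -9 + ((-2 + 2*y²)*8 + y) = -9 + ((-16 + 16*y²) + y) = -9 + (-16 + y + 16*y²) = -25 + y + 16*y²)
(F - 40816)/(z(98) - 37704) = (-39123 - 40816)/((-25 + 98 + 16*98²) - 37704) = -79939/((-25 + 98 + 16*9604) - 37704) = -79939/((-25 + 98 + 153664) - 37704) = -79939/(153737 - 37704) = -79939/116033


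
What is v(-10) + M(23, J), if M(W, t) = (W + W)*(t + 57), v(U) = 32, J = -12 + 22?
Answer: 3114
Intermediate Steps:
J = 10
M(W, t) = 2*W*(57 + t) (M(W, t) = (2*W)*(57 + t) = 2*W*(57 + t))
v(-10) + M(23, J) = 32 + 2*23*(57 + 10) = 32 + 2*23*67 = 32 + 3082 = 3114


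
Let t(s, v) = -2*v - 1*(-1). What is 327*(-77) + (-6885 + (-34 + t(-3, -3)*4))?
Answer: -32070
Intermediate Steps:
t(s, v) = 1 - 2*v (t(s, v) = -2*v + 1 = 1 - 2*v)
327*(-77) + (-6885 + (-34 + t(-3, -3)*4)) = 327*(-77) + (-6885 + (-34 + (1 - 2*(-3))*4)) = -25179 + (-6885 + (-34 + (1 + 6)*4)) = -25179 + (-6885 + (-34 + 7*4)) = -25179 + (-6885 + (-34 + 28)) = -25179 + (-6885 - 6) = -25179 - 6891 = -32070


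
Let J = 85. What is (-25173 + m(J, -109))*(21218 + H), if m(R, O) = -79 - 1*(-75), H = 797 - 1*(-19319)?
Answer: -1040666118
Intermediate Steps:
H = 20116 (H = 797 + 19319 = 20116)
m(R, O) = -4 (m(R, O) = -79 + 75 = -4)
(-25173 + m(J, -109))*(21218 + H) = (-25173 - 4)*(21218 + 20116) = -25177*41334 = -1040666118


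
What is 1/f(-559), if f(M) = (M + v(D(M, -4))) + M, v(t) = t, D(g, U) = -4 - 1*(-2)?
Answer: -1/1120 ≈ -0.00089286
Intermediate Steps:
D(g, U) = -2 (D(g, U) = -4 + 2 = -2)
f(M) = -2 + 2*M (f(M) = (M - 2) + M = (-2 + M) + M = -2 + 2*M)
1/f(-559) = 1/(-2 + 2*(-559)) = 1/(-2 - 1118) = 1/(-1120) = -1/1120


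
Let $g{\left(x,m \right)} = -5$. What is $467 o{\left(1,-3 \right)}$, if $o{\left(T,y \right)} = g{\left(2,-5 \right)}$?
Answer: $-2335$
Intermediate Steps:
$o{\left(T,y \right)} = -5$
$467 o{\left(1,-3 \right)} = 467 \left(-5\right) = -2335$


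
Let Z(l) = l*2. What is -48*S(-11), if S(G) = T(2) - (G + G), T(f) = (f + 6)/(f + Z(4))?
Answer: -5472/5 ≈ -1094.4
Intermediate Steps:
Z(l) = 2*l
T(f) = (6 + f)/(8 + f) (T(f) = (f + 6)/(f + 2*4) = (6 + f)/(f + 8) = (6 + f)/(8 + f))
S(G) = 4/5 - 2*G (S(G) = (6 + 2)/(8 + 2) - (G + G) = 8/10 - 2*G = (1/10)*8 - 2*G = 4/5 - 2*G)
-48*S(-11) = -48*(4/5 - 2*(-11)) = -48*(4/5 + 22) = -48*114/5 = -5472/5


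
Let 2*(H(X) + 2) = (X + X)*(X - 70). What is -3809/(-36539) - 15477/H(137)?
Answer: -25264710/15967543 ≈ -1.5823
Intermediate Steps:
H(X) = -2 + X*(-70 + X) (H(X) = -2 + ((X + X)*(X - 70))/2 = -2 + ((2*X)*(-70 + X))/2 = -2 + (2*X*(-70 + X))/2 = -2 + X*(-70 + X))
-3809/(-36539) - 15477/H(137) = -3809/(-36539) - 15477/(-2 + 137² - 70*137) = -3809*(-1/36539) - 15477/(-2 + 18769 - 9590) = 3809/36539 - 15477/9177 = 3809/36539 - 15477*1/9177 = 3809/36539 - 737/437 = -25264710/15967543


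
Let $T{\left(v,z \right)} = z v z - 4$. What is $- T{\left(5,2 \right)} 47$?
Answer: $-752$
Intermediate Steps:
$T{\left(v,z \right)} = -4 + v z^{2}$ ($T{\left(v,z \right)} = v z z - 4 = v z^{2} - 4 = -4 + v z^{2}$)
$- T{\left(5,2 \right)} 47 = - (-4 + 5 \cdot 2^{2}) 47 = - (-4 + 5 \cdot 4) 47 = - (-4 + 20) 47 = \left(-1\right) 16 \cdot 47 = \left(-16\right) 47 = -752$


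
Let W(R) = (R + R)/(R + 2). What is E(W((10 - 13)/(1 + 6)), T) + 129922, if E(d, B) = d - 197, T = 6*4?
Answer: 1426969/11 ≈ 1.2972e+5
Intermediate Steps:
W(R) = 2*R/(2 + R) (W(R) = (2*R)/(2 + R) = 2*R/(2 + R))
T = 24
E(d, B) = -197 + d
E(W((10 - 13)/(1 + 6)), T) + 129922 = (-197 + 2*((10 - 13)/(1 + 6))/(2 + (10 - 13)/(1 + 6))) + 129922 = (-197 + 2*(-3/7)/(2 - 3/7)) + 129922 = (-197 + 2*(-3/7)/(11/7)) + 129922 = (-197 + 2*(-3/7)*(7/11)) + 129922 = (-197 - 6/11) + 129922 = -2173/11 + 129922 = 1426969/11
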